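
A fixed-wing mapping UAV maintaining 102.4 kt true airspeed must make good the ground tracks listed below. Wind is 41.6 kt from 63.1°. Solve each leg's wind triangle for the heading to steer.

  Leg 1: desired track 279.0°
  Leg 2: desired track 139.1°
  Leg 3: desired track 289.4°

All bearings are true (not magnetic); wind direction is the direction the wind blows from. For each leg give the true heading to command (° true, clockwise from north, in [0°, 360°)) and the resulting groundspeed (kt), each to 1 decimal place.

Leg 1: heading=292.8°, groundspeed=133.1 kt
Leg 2: heading=115.9°, groundspeed=84.0 kt
Leg 3: heading=306.5°, groundspeed=126.6 kt

Leg 1: desired track 279.0°; wind correction +13.8° → command heading 292.8°, groundspeed 133.1 kt
Leg 2: desired track 139.1°; wind correction -23.2° → command heading 115.9°, groundspeed 84.0 kt
Leg 3: desired track 289.4°; wind correction +17.1° → command heading 306.5°, groundspeed 126.6 kt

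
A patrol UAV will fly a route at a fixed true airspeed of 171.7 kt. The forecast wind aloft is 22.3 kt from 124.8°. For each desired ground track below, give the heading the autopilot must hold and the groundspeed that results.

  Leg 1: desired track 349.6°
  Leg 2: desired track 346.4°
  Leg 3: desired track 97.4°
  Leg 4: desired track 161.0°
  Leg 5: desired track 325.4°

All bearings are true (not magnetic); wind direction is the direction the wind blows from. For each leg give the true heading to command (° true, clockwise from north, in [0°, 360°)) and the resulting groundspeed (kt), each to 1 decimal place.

Leg 1: desired track 349.6°; wind correction +5.3° → command heading 354.9°, groundspeed 186.8 kt
Leg 2: desired track 346.4°; wind correction +4.9° → command heading 351.3°, groundspeed 187.7 kt
Leg 3: desired track 97.4°; wind correction +3.4° → command heading 100.8°, groundspeed 151.6 kt
Leg 4: desired track 161.0°; wind correction -4.4° → command heading 156.6°, groundspeed 153.2 kt
Leg 5: desired track 325.4°; wind correction +2.6° → command heading 328.0°, groundspeed 192.4 kt

Leg 1: heading=354.9°, groundspeed=186.8 kt
Leg 2: heading=351.3°, groundspeed=187.7 kt
Leg 3: heading=100.8°, groundspeed=151.6 kt
Leg 4: heading=156.6°, groundspeed=153.2 kt
Leg 5: heading=328.0°, groundspeed=192.4 kt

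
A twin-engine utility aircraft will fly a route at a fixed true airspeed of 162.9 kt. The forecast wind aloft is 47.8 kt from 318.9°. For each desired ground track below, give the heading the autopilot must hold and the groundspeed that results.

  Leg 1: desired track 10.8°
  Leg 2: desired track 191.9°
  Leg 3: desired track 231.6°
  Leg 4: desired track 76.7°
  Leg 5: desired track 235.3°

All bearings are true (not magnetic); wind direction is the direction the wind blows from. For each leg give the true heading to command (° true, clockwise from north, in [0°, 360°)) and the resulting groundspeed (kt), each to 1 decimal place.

Leg 1: heading=357.4°, groundspeed=129.0 kt
Leg 2: heading=205.5°, groundspeed=187.1 kt
Leg 3: heading=248.6°, groundspeed=153.5 kt
Leg 4: heading=61.7°, groundspeed=179.6 kt
Leg 5: heading=252.3°, groundspeed=150.5 kt

Leg 1: desired track 10.8°; wind correction -13.4° → command heading 357.4°, groundspeed 129.0 kt
Leg 2: desired track 191.9°; wind correction +13.6° → command heading 205.5°, groundspeed 187.1 kt
Leg 3: desired track 231.6°; wind correction +17.0° → command heading 248.6°, groundspeed 153.5 kt
Leg 4: desired track 76.7°; wind correction -15.0° → command heading 61.7°, groundspeed 179.6 kt
Leg 5: desired track 235.3°; wind correction +17.0° → command heading 252.3°, groundspeed 150.5 kt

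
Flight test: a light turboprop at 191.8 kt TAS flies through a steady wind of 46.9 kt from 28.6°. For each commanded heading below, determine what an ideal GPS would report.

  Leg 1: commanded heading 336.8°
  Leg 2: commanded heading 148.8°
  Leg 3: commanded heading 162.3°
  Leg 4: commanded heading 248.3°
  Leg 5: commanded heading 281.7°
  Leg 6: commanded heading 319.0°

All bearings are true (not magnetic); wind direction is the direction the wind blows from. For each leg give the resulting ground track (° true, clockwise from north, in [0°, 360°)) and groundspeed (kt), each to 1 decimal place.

Leg 1: heading 336.8°; drift -12.8° → track 324.0°, groundspeed 166.9 kt
Leg 2: heading 148.8°; drift +10.7° → track 159.5°, groundspeed 219.2 kt
Leg 3: heading 162.3°; drift +8.6° → track 170.9°, groundspeed 226.8 kt
Leg 4: heading 248.3°; drift -7.5° → track 240.8°, groundspeed 229.8 kt
Leg 5: heading 281.7°; drift -12.3° → track 269.4°, groundspeed 210.3 kt
Leg 6: heading 319.0°; drift -14.1° → track 304.9°, groundspeed 180.9 kt

Leg 1: track=324.0°, groundspeed=166.9 kt
Leg 2: track=159.5°, groundspeed=219.2 kt
Leg 3: track=170.9°, groundspeed=226.8 kt
Leg 4: track=240.8°, groundspeed=229.8 kt
Leg 5: track=269.4°, groundspeed=210.3 kt
Leg 6: track=304.9°, groundspeed=180.9 kt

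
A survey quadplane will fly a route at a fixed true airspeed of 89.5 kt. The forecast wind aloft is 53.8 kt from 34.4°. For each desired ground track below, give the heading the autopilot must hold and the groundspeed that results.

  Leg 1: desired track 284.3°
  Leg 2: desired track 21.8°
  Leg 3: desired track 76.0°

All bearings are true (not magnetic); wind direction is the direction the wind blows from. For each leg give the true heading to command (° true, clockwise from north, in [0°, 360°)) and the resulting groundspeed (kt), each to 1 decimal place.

Leg 1: desired track 284.3°; wind correction +34.4° → command heading 318.7°, groundspeed 92.4 kt
Leg 2: desired track 21.8°; wind correction +7.5° → command heading 29.3°, groundspeed 36.2 kt
Leg 3: desired track 76.0°; wind correction -23.5° → command heading 52.5°, groundspeed 41.8 kt

Leg 1: heading=318.7°, groundspeed=92.4 kt
Leg 2: heading=29.3°, groundspeed=36.2 kt
Leg 3: heading=52.5°, groundspeed=41.8 kt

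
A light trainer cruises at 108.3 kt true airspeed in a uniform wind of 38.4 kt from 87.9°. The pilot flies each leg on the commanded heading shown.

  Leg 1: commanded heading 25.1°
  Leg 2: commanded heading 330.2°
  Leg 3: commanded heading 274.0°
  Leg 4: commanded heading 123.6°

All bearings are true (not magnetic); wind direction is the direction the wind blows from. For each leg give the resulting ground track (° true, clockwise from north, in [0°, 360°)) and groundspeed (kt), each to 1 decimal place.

Leg 1: heading 25.1°; drift -20.6° → track 4.5°, groundspeed 97.0 kt
Leg 2: heading 330.2°; drift -15.1° → track 315.1°, groundspeed 130.7 kt
Leg 3: heading 274.0°; drift -1.6° → track 272.4°, groundspeed 146.5 kt
Leg 4: heading 123.6°; drift +16.2° → track 139.8°, groundspeed 80.3 kt

Leg 1: track=4.5°, groundspeed=97.0 kt
Leg 2: track=315.1°, groundspeed=130.7 kt
Leg 3: track=272.4°, groundspeed=146.5 kt
Leg 4: track=139.8°, groundspeed=80.3 kt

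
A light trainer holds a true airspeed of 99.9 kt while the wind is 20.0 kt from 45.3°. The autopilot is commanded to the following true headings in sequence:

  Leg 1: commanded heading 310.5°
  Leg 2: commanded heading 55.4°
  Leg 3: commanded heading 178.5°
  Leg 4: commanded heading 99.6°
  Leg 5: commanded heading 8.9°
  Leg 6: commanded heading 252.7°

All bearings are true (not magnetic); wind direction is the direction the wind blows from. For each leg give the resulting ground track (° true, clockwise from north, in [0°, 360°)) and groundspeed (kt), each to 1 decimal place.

Leg 1: heading 310.5°; drift -11.1° → track 299.4°, groundspeed 103.5 kt
Leg 2: heading 55.4°; drift +2.5° → track 57.9°, groundspeed 80.3 kt
Leg 3: heading 178.5°; drift +7.3° → track 185.8°, groundspeed 114.5 kt
Leg 4: heading 99.6°; drift +10.4° → track 110.0°, groundspeed 89.7 kt
Leg 5: heading 8.9°; drift -8.1° → track 0.8°, groundspeed 84.6 kt
Leg 6: heading 252.7°; drift -4.5° → track 248.2°, groundspeed 118.0 kt

Leg 1: track=299.4°, groundspeed=103.5 kt
Leg 2: track=57.9°, groundspeed=80.3 kt
Leg 3: track=185.8°, groundspeed=114.5 kt
Leg 4: track=110.0°, groundspeed=89.7 kt
Leg 5: track=0.8°, groundspeed=84.6 kt
Leg 6: track=248.2°, groundspeed=118.0 kt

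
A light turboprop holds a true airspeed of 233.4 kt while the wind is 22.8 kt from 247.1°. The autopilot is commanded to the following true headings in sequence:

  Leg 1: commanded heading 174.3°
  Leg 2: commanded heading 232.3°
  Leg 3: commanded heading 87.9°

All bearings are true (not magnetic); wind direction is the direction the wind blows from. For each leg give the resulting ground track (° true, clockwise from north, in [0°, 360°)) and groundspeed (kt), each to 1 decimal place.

Leg 1: heading 174.3°; drift -5.5° → track 168.8°, groundspeed 227.7 kt
Leg 2: heading 232.3°; drift -1.6° → track 230.7°, groundspeed 211.4 kt
Leg 3: heading 87.9°; drift -1.8° → track 86.1°, groundspeed 254.8 kt

Leg 1: track=168.8°, groundspeed=227.7 kt
Leg 2: track=230.7°, groundspeed=211.4 kt
Leg 3: track=86.1°, groundspeed=254.8 kt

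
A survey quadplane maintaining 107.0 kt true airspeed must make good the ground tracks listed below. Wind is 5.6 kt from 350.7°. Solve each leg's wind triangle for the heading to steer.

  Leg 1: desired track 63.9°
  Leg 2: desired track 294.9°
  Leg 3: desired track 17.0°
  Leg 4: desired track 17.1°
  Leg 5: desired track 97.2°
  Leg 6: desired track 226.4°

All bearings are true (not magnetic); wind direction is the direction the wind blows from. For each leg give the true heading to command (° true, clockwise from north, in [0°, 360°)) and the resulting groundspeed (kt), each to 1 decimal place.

Leg 1: desired track 63.9°; wind correction -2.9° → command heading 61.0°, groundspeed 105.2 kt
Leg 2: desired track 294.9°; wind correction +2.5° → command heading 297.4°, groundspeed 103.8 kt
Leg 3: desired track 17.0°; wind correction -1.3° → command heading 15.7°, groundspeed 102.0 kt
Leg 4: desired track 17.1°; wind correction -1.3° → command heading 15.8°, groundspeed 102.0 kt
Leg 5: desired track 97.2°; wind correction -2.9° → command heading 94.3°, groundspeed 108.5 kt
Leg 6: desired track 226.4°; wind correction +2.5° → command heading 228.9°, groundspeed 110.1 kt

Leg 1: heading=61.0°, groundspeed=105.2 kt
Leg 2: heading=297.4°, groundspeed=103.8 kt
Leg 3: heading=15.7°, groundspeed=102.0 kt
Leg 4: heading=15.8°, groundspeed=102.0 kt
Leg 5: heading=94.3°, groundspeed=108.5 kt
Leg 6: heading=228.9°, groundspeed=110.1 kt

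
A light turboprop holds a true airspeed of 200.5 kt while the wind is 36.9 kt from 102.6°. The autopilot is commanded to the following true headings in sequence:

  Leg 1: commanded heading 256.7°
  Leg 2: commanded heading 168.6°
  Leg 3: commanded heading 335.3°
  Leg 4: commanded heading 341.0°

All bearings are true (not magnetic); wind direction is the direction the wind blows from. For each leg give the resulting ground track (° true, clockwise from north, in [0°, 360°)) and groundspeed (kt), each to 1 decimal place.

Leg 1: track=260.6°, groundspeed=234.2 kt
Leg 2: track=178.9°, groundspeed=188.5 kt
Leg 3: track=327.8°, groundspeed=224.8 kt
Leg 4: track=332.9°, groundspeed=222.1 kt

Leg 1: heading 256.7°; drift +3.9° → track 260.6°, groundspeed 234.2 kt
Leg 2: heading 168.6°; drift +10.3° → track 178.9°, groundspeed 188.5 kt
Leg 3: heading 335.3°; drift -7.5° → track 327.8°, groundspeed 224.8 kt
Leg 4: heading 341.0°; drift -8.1° → track 332.9°, groundspeed 222.1 kt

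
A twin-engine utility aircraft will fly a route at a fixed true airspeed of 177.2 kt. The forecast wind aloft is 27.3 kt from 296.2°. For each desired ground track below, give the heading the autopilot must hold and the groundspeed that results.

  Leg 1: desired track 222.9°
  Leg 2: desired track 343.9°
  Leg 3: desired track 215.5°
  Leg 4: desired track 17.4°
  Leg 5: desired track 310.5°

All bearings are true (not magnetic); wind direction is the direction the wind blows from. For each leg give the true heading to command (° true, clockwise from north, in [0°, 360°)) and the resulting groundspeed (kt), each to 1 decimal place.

Leg 1: desired track 222.9°; wind correction +8.5° → command heading 231.4°, groundspeed 167.4 kt
Leg 2: desired track 343.9°; wind correction -6.5° → command heading 337.4°, groundspeed 157.7 kt
Leg 3: desired track 215.5°; wind correction +8.7° → command heading 224.2°, groundspeed 170.7 kt
Leg 4: desired track 17.4°; wind correction -8.8° → command heading 8.6°, groundspeed 171.0 kt
Leg 5: desired track 310.5°; wind correction -2.2° → command heading 308.3°, groundspeed 150.6 kt

Leg 1: heading=231.4°, groundspeed=167.4 kt
Leg 2: heading=337.4°, groundspeed=157.7 kt
Leg 3: heading=224.2°, groundspeed=170.7 kt
Leg 4: heading=8.6°, groundspeed=171.0 kt
Leg 5: heading=308.3°, groundspeed=150.6 kt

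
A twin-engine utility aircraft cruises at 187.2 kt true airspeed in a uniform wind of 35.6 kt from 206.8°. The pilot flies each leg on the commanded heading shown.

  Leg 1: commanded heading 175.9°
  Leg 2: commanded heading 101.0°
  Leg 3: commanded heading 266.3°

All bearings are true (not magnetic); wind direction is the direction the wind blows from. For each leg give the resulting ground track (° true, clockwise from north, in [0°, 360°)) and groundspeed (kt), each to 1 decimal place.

Leg 1: heading 175.9°; drift -6.7° → track 169.2°, groundspeed 157.7 kt
Leg 2: heading 101.0°; drift -9.9° → track 91.1°, groundspeed 199.9 kt
Leg 3: heading 266.3°; drift +10.3° → track 276.6°, groundspeed 171.9 kt

Leg 1: track=169.2°, groundspeed=157.7 kt
Leg 2: track=91.1°, groundspeed=199.9 kt
Leg 3: track=276.6°, groundspeed=171.9 kt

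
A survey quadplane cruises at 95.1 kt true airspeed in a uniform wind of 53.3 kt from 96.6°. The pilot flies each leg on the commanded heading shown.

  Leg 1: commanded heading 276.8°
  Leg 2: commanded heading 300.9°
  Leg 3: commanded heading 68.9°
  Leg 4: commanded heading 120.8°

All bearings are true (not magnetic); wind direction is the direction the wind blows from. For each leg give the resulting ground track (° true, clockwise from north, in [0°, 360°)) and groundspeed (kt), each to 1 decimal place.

Leg 1: heading 276.8°; drift -0.1° → track 276.7°, groundspeed 148.4 kt
Leg 2: heading 300.9°; drift -8.7° → track 292.2°, groundspeed 145.3 kt
Leg 3: heading 68.9°; drift -27.3° → track 41.6°, groundspeed 53.9 kt
Leg 4: heading 120.8°; drift +25.2° → track 146.0°, groundspeed 51.4 kt

Leg 1: track=276.7°, groundspeed=148.4 kt
Leg 2: track=292.2°, groundspeed=145.3 kt
Leg 3: track=41.6°, groundspeed=53.9 kt
Leg 4: track=146.0°, groundspeed=51.4 kt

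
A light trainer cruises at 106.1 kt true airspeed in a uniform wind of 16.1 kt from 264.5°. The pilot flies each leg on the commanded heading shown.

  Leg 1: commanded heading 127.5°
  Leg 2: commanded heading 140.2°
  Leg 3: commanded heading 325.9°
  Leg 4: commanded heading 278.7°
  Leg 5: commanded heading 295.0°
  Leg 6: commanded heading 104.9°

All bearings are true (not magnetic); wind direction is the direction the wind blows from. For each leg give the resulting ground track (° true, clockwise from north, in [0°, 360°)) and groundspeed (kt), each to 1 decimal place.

Leg 1: heading 127.5°; drift -5.3° → track 122.2°, groundspeed 118.4 kt
Leg 2: heading 140.2°; drift -6.6° → track 133.6°, groundspeed 115.9 kt
Leg 3: heading 325.9°; drift +8.2° → track 334.1°, groundspeed 99.4 kt
Leg 4: heading 278.7°; drift +2.5° → track 281.2°, groundspeed 90.6 kt
Leg 5: heading 295.0°; drift +5.1° → track 300.1°, groundspeed 92.6 kt
Leg 6: heading 104.9°; drift -2.7° → track 102.2°, groundspeed 121.3 kt

Leg 1: track=122.2°, groundspeed=118.4 kt
Leg 2: track=133.6°, groundspeed=115.9 kt
Leg 3: track=334.1°, groundspeed=99.4 kt
Leg 4: track=281.2°, groundspeed=90.6 kt
Leg 5: track=300.1°, groundspeed=92.6 kt
Leg 6: track=102.2°, groundspeed=121.3 kt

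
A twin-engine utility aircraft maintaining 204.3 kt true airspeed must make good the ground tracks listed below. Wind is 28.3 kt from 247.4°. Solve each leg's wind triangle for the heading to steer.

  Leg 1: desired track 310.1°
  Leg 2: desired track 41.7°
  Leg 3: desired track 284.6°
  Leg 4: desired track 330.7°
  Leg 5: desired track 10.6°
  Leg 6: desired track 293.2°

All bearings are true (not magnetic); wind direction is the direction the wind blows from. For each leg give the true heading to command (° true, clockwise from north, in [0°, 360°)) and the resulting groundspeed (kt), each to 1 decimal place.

Leg 1: heading=303.0°, groundspeed=189.8 kt
Leg 2: heading=38.3°, groundspeed=229.4 kt
Leg 3: heading=279.8°, groundspeed=181.0 kt
Leg 4: heading=322.8°, groundspeed=199.1 kt
Leg 5: heading=3.9°, groundspeed=218.4 kt
Leg 6: heading=287.5°, groundspeed=183.6 kt

Leg 1: desired track 310.1°; wind correction -7.1° → command heading 303.0°, groundspeed 189.8 kt
Leg 2: desired track 41.7°; wind correction -3.4° → command heading 38.3°, groundspeed 229.4 kt
Leg 3: desired track 284.6°; wind correction -4.8° → command heading 279.8°, groundspeed 181.0 kt
Leg 4: desired track 330.7°; wind correction -7.9° → command heading 322.8°, groundspeed 199.1 kt
Leg 5: desired track 10.6°; wind correction -6.7° → command heading 3.9°, groundspeed 218.4 kt
Leg 6: desired track 293.2°; wind correction -5.7° → command heading 287.5°, groundspeed 183.6 kt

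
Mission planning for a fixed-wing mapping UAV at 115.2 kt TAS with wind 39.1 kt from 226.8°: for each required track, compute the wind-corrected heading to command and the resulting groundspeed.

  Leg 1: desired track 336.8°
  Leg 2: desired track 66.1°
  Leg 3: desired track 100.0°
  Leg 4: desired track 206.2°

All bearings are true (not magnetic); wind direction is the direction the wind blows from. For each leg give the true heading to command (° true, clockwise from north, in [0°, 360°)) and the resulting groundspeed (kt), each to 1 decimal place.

Leg 1: heading=318.2°, groundspeed=122.6 kt
Leg 2: heading=72.5°, groundspeed=151.4 kt
Leg 3: heading=115.8°, groundspeed=134.3 kt
Leg 4: heading=213.1°, groundspeed=77.8 kt

Leg 1: desired track 336.8°; wind correction -18.6° → command heading 318.2°, groundspeed 122.6 kt
Leg 2: desired track 66.1°; wind correction +6.4° → command heading 72.5°, groundspeed 151.4 kt
Leg 3: desired track 100.0°; wind correction +15.8° → command heading 115.8°, groundspeed 134.3 kt
Leg 4: desired track 206.2°; wind correction +6.9° → command heading 213.1°, groundspeed 77.8 kt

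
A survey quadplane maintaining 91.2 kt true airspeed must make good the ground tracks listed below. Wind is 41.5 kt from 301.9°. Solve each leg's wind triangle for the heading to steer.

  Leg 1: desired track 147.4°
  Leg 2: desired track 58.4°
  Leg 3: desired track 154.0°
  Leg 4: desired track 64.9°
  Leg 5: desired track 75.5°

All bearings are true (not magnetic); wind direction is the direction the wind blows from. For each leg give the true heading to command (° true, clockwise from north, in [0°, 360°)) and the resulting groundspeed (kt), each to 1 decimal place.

Leg 1: desired track 147.4°; wind correction +11.3° → command heading 158.7°, groundspeed 126.9 kt
Leg 2: desired track 58.4°; wind correction -24.0° → command heading 34.4°, groundspeed 101.8 kt
Leg 3: desired track 154.0°; wind correction +14.0° → command heading 168.0°, groundspeed 123.6 kt
Leg 4: desired track 64.9°; wind correction -22.4° → command heading 42.5°, groundspeed 106.9 kt
Leg 5: desired track 75.5°; wind correction -19.2° → command heading 56.3°, groundspeed 114.7 kt

Leg 1: heading=158.7°, groundspeed=126.9 kt
Leg 2: heading=34.4°, groundspeed=101.8 kt
Leg 3: heading=168.0°, groundspeed=123.6 kt
Leg 4: heading=42.5°, groundspeed=106.9 kt
Leg 5: heading=56.3°, groundspeed=114.7 kt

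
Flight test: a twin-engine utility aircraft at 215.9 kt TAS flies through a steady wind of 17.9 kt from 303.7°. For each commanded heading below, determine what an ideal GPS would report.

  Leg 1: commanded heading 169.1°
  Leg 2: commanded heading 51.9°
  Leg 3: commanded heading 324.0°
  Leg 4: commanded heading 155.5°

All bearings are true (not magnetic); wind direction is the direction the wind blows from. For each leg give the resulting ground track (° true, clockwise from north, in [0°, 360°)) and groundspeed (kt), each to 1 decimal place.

Leg 1: track=165.9°, groundspeed=228.8 kt
Leg 2: track=56.3°, groundspeed=222.1 kt
Leg 3: track=325.8°, groundspeed=199.2 kt
Leg 4: track=153.2°, groundspeed=231.3 kt

Leg 1: heading 169.1°; drift -3.2° → track 165.9°, groundspeed 228.8 kt
Leg 2: heading 51.9°; drift +4.4° → track 56.3°, groundspeed 222.1 kt
Leg 3: heading 324.0°; drift +1.8° → track 325.8°, groundspeed 199.2 kt
Leg 4: heading 155.5°; drift -2.3° → track 153.2°, groundspeed 231.3 kt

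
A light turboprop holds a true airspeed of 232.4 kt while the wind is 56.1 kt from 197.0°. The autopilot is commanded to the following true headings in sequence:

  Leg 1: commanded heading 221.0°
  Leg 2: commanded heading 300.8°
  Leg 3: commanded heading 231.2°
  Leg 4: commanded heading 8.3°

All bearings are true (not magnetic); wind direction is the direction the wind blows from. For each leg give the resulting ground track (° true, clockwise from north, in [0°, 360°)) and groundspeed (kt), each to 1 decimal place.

Leg 1: heading 221.0°; drift +7.2° → track 228.2°, groundspeed 182.6 kt
Leg 2: heading 300.8°; drift +12.5° → track 313.3°, groundspeed 251.7 kt
Leg 3: heading 231.2°; drift +9.6° → track 240.8°, groundspeed 188.7 kt
Leg 4: heading 8.3°; drift +1.7° → track 10.0°, groundspeed 288.0 kt

Leg 1: track=228.2°, groundspeed=182.6 kt
Leg 2: track=313.3°, groundspeed=251.7 kt
Leg 3: track=240.8°, groundspeed=188.7 kt
Leg 4: track=10.0°, groundspeed=288.0 kt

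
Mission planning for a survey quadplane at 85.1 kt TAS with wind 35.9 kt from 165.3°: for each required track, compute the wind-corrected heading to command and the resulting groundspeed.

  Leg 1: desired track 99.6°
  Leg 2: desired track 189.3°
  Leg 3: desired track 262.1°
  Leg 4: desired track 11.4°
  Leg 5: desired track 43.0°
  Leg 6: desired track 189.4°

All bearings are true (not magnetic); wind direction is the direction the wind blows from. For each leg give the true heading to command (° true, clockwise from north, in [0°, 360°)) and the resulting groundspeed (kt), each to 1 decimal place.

Leg 1: heading=122.2°, groundspeed=63.8 kt
Leg 2: heading=179.4°, groundspeed=51.0 kt
Leg 3: heading=237.3°, groundspeed=81.5 kt
Leg 4: heading=22.1°, groundspeed=115.9 kt
Leg 5: heading=63.9°, groundspeed=98.7 kt
Leg 6: heading=179.5°, groundspeed=51.1 kt

Leg 1: desired track 99.6°; wind correction +22.6° → command heading 122.2°, groundspeed 63.8 kt
Leg 2: desired track 189.3°; wind correction -9.9° → command heading 179.4°, groundspeed 51.0 kt
Leg 3: desired track 262.1°; wind correction -24.8° → command heading 237.3°, groundspeed 81.5 kt
Leg 4: desired track 11.4°; wind correction +10.7° → command heading 22.1°, groundspeed 115.9 kt
Leg 5: desired track 43.0°; wind correction +20.9° → command heading 63.9°, groundspeed 98.7 kt
Leg 6: desired track 189.4°; wind correction -9.9° → command heading 179.5°, groundspeed 51.1 kt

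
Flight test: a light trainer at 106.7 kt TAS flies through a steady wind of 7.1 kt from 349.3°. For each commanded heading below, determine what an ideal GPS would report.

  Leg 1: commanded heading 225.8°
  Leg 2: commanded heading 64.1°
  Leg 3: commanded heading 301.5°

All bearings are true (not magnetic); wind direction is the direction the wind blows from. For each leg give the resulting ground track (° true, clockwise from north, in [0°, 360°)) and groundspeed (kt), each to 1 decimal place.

Leg 1: heading 225.8°; drift -3.1° → track 222.7°, groundspeed 110.8 kt
Leg 2: heading 64.1°; drift +3.7° → track 67.8°, groundspeed 105.1 kt
Leg 3: heading 301.5°; drift -3.0° → track 298.5°, groundspeed 102.1 kt

Leg 1: track=222.7°, groundspeed=110.8 kt
Leg 2: track=67.8°, groundspeed=105.1 kt
Leg 3: track=298.5°, groundspeed=102.1 kt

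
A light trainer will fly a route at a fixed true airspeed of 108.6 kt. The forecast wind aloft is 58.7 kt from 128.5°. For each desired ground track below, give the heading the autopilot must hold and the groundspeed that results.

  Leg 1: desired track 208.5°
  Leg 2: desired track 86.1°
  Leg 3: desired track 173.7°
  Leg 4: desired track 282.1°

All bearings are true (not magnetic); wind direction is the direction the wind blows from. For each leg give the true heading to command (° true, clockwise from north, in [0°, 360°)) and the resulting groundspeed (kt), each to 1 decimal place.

Leg 1: heading=176.3°, groundspeed=81.7 kt
Leg 2: heading=107.5°, groundspeed=57.8 kt
Leg 3: heading=151.1°, groundspeed=58.9 kt
Leg 4: heading=268.2°, groundspeed=158.0 kt

Leg 1: desired track 208.5°; wind correction -32.2° → command heading 176.3°, groundspeed 81.7 kt
Leg 2: desired track 86.1°; wind correction +21.4° → command heading 107.5°, groundspeed 57.8 kt
Leg 3: desired track 173.7°; wind correction -22.6° → command heading 151.1°, groundspeed 58.9 kt
Leg 4: desired track 282.1°; wind correction -13.9° → command heading 268.2°, groundspeed 158.0 kt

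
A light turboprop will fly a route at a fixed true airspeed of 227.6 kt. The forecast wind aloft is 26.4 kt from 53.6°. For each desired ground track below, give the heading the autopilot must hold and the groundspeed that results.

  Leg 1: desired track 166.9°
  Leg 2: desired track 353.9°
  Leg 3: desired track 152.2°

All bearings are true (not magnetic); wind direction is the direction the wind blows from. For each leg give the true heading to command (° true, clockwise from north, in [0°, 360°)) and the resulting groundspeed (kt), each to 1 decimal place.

Leg 1: heading=160.8°, groundspeed=236.7 kt
Leg 2: heading=359.6°, groundspeed=213.1 kt
Leg 3: heading=145.6°, groundspeed=230.0 kt

Leg 1: desired track 166.9°; wind correction -6.1° → command heading 160.8°, groundspeed 236.7 kt
Leg 2: desired track 353.9°; wind correction +5.7° → command heading 359.6°, groundspeed 213.1 kt
Leg 3: desired track 152.2°; wind correction -6.6° → command heading 145.6°, groundspeed 230.0 kt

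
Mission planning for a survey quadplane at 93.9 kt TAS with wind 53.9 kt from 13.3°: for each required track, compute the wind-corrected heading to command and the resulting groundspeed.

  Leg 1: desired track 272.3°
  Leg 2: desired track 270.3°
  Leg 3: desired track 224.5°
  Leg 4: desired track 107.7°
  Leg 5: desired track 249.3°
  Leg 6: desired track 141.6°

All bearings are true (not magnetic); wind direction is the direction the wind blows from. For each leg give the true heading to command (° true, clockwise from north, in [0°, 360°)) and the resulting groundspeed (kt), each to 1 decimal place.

Leg 1: heading=306.6°, groundspeed=87.9 kt
Leg 2: heading=304.3°, groundspeed=90.0 kt
Leg 3: heading=241.8°, groundspeed=135.8 kt
Leg 4: heading=72.8°, groundspeed=81.1 kt
Leg 5: heading=277.7°, groundspeed=112.7 kt
Leg 6: heading=114.8°, groundspeed=117.2 kt

Leg 1: desired track 272.3°; wind correction +34.3° → command heading 306.6°, groundspeed 87.9 kt
Leg 2: desired track 270.3°; wind correction +34.0° → command heading 304.3°, groundspeed 90.0 kt
Leg 3: desired track 224.5°; wind correction +17.3° → command heading 241.8°, groundspeed 135.8 kt
Leg 4: desired track 107.7°; wind correction -34.9° → command heading 72.8°, groundspeed 81.1 kt
Leg 5: desired track 249.3°; wind correction +28.4° → command heading 277.7°, groundspeed 112.7 kt
Leg 6: desired track 141.6°; wind correction -26.8° → command heading 114.8°, groundspeed 117.2 kt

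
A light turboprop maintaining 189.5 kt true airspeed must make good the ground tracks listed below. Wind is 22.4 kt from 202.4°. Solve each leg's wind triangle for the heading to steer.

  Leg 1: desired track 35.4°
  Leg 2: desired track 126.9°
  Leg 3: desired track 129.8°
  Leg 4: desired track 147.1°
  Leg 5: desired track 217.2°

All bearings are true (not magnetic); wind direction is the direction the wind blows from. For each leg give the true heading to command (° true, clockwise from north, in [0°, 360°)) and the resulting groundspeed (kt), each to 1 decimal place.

Leg 1: heading=36.9°, groundspeed=211.3 kt
Leg 2: heading=133.5°, groundspeed=182.6 kt
Leg 3: heading=136.3°, groundspeed=181.6 kt
Leg 4: heading=152.7°, groundspeed=175.9 kt
Leg 5: heading=215.5°, groundspeed=167.8 kt

Leg 1: desired track 35.4°; wind correction +1.5° → command heading 36.9°, groundspeed 211.3 kt
Leg 2: desired track 126.9°; wind correction +6.6° → command heading 133.5°, groundspeed 182.6 kt
Leg 3: desired track 129.8°; wind correction +6.5° → command heading 136.3°, groundspeed 181.6 kt
Leg 4: desired track 147.1°; wind correction +5.6° → command heading 152.7°, groundspeed 175.9 kt
Leg 5: desired track 217.2°; wind correction -1.7° → command heading 215.5°, groundspeed 167.8 kt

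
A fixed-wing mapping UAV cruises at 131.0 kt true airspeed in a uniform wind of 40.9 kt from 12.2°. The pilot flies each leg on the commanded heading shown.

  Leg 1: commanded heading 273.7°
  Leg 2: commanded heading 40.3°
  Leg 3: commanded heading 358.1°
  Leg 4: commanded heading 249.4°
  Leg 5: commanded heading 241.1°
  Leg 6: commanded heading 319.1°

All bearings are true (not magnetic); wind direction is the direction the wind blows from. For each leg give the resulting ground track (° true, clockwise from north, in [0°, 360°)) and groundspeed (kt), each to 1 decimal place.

Leg 1: track=257.3°, groundspeed=142.9 kt
Leg 2: track=51.8°, groundspeed=96.9 kt
Leg 3: track=351.9°, groundspeed=91.9 kt
Leg 4: track=236.7°, groundspeed=157.0 kt
Leg 5: track=230.1°, groundspeed=160.9 kt
Leg 6: track=302.0°, groundspeed=111.4 kt

Leg 1: heading 273.7°; drift -16.4° → track 257.3°, groundspeed 142.9 kt
Leg 2: heading 40.3°; drift +11.5° → track 51.8°, groundspeed 96.9 kt
Leg 3: heading 358.1°; drift -6.2° → track 351.9°, groundspeed 91.9 kt
Leg 4: heading 249.4°; drift -12.7° → track 236.7°, groundspeed 157.0 kt
Leg 5: heading 241.1°; drift -11.0° → track 230.1°, groundspeed 160.9 kt
Leg 6: heading 319.1°; drift -17.1° → track 302.0°, groundspeed 111.4 kt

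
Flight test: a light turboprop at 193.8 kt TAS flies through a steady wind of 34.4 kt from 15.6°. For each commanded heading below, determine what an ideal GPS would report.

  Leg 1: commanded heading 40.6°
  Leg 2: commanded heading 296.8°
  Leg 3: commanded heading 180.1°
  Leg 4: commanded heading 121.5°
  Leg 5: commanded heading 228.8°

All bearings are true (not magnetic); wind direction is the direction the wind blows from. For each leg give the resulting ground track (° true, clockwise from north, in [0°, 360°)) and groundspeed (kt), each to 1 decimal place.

Leg 1: track=45.7°, groundspeed=163.3 kt
Leg 2: track=286.6°, groundspeed=190.1 kt
Leg 3: track=182.4°, groundspeed=227.1 kt
Leg 4: track=130.7°, groundspeed=205.9 kt
Leg 5: track=224.0°, groundspeed=223.4 kt

Leg 1: heading 40.6°; drift +5.1° → track 45.7°, groundspeed 163.3 kt
Leg 2: heading 296.8°; drift -10.2° → track 286.6°, groundspeed 190.1 kt
Leg 3: heading 180.1°; drift +2.3° → track 182.4°, groundspeed 227.1 kt
Leg 4: heading 121.5°; drift +9.2° → track 130.7°, groundspeed 205.9 kt
Leg 5: heading 228.8°; drift -4.8° → track 224.0°, groundspeed 223.4 kt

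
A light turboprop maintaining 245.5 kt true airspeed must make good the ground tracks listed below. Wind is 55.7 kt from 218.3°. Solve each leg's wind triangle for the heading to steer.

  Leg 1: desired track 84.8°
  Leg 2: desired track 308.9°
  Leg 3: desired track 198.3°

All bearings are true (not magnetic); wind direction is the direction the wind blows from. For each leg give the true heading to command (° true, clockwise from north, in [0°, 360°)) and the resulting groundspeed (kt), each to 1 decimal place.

Leg 1: heading=94.3°, groundspeed=280.5 kt
Leg 2: heading=295.8°, groundspeed=239.7 kt
Leg 3: heading=202.8°, groundspeed=192.4 kt

Leg 1: desired track 84.8°; wind correction +9.5° → command heading 94.3°, groundspeed 280.5 kt
Leg 2: desired track 308.9°; wind correction -13.1° → command heading 295.8°, groundspeed 239.7 kt
Leg 3: desired track 198.3°; wind correction +4.5° → command heading 202.8°, groundspeed 192.4 kt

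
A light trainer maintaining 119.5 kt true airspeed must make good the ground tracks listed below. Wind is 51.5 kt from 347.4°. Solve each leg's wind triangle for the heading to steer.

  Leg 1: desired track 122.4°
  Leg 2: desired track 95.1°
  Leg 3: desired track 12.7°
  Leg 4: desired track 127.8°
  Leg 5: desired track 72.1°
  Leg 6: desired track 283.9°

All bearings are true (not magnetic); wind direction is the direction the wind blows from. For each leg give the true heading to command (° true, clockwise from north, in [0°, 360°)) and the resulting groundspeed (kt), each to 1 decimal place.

Leg 1: heading=104.7°, groundspeed=150.2 kt
Leg 2: heading=70.9°, groundspeed=124.6 kt
Leg 3: heading=2.1°, groundspeed=70.9 kt
Leg 4: heading=111.9°, groundspeed=154.6 kt
Leg 5: heading=46.7°, groundspeed=103.2 kt
Leg 6: heading=306.6°, groundspeed=87.3 kt

Leg 1: desired track 122.4°; wind correction -17.7° → command heading 104.7°, groundspeed 150.2 kt
Leg 2: desired track 95.1°; wind correction -24.2° → command heading 70.9°, groundspeed 124.6 kt
Leg 3: desired track 12.7°; wind correction -10.6° → command heading 2.1°, groundspeed 70.9 kt
Leg 4: desired track 127.8°; wind correction -15.9° → command heading 111.9°, groundspeed 154.6 kt
Leg 5: desired track 72.1°; wind correction -25.4° → command heading 46.7°, groundspeed 103.2 kt
Leg 6: desired track 283.9°; wind correction +22.7° → command heading 306.6°, groundspeed 87.3 kt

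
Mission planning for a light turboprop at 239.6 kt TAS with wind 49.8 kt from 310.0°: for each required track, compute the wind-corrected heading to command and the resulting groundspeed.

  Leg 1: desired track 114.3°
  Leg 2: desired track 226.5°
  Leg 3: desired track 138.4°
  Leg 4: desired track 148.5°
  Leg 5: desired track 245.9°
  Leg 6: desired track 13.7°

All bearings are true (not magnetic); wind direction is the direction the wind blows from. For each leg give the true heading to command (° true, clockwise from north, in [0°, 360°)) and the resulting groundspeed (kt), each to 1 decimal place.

Leg 1: desired track 114.3°; wind correction -3.2° → command heading 111.1°, groundspeed 287.2 kt
Leg 2: desired track 226.5°; wind correction +11.9° → command heading 238.4°, groundspeed 228.8 kt
Leg 3: desired track 138.4°; wind correction +1.7° → command heading 140.1°, groundspeed 288.8 kt
Leg 4: desired track 148.5°; wind correction +3.8° → command heading 152.3°, groundspeed 286.3 kt
Leg 5: desired track 245.9°; wind correction +10.8° → command heading 256.7°, groundspeed 213.6 kt
Leg 6: desired track 13.7°; wind correction -10.7° → command heading 3.0°, groundspeed 213.3 kt

Leg 1: heading=111.1°, groundspeed=287.2 kt
Leg 2: heading=238.4°, groundspeed=228.8 kt
Leg 3: heading=140.1°, groundspeed=288.8 kt
Leg 4: heading=152.3°, groundspeed=286.3 kt
Leg 5: heading=256.7°, groundspeed=213.6 kt
Leg 6: heading=3.0°, groundspeed=213.3 kt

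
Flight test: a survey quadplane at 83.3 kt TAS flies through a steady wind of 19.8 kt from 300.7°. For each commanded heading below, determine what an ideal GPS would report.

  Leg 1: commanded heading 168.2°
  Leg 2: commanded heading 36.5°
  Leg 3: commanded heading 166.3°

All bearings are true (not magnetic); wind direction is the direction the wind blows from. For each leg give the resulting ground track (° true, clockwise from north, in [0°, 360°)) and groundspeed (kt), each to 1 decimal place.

Leg 1: track=159.6°, groundspeed=97.8 kt
Leg 2: track=49.5°, groundspeed=87.5 kt
Leg 3: track=158.0°, groundspeed=98.2 kt

Leg 1: heading 168.2°; drift -8.6° → track 159.6°, groundspeed 97.8 kt
Leg 2: heading 36.5°; drift +13.0° → track 49.5°, groundspeed 87.5 kt
Leg 3: heading 166.3°; drift -8.3° → track 158.0°, groundspeed 98.2 kt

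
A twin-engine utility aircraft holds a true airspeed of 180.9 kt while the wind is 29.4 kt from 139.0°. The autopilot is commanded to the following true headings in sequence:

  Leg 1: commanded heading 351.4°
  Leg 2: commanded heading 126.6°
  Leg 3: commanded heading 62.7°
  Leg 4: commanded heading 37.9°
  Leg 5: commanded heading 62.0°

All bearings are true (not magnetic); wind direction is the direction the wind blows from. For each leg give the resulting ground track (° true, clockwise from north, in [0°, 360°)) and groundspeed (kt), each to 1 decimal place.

Leg 1: track=347.0°, groundspeed=206.3 kt
Leg 2: track=124.2°, groundspeed=152.3 kt
Leg 3: track=53.4°, groundspeed=176.3 kt
Leg 4: track=29.1°, groundspeed=188.8 kt
Leg 5: track=52.7°, groundspeed=176.6 kt

Leg 1: heading 351.4°; drift -4.4° → track 347.0°, groundspeed 206.3 kt
Leg 2: heading 126.6°; drift -2.4° → track 124.2°, groundspeed 152.3 kt
Leg 3: heading 62.7°; drift -9.3° → track 53.4°, groundspeed 176.3 kt
Leg 4: heading 37.9°; drift -8.8° → track 29.1°, groundspeed 188.8 kt
Leg 5: heading 62.0°; drift -9.3° → track 52.7°, groundspeed 176.6 kt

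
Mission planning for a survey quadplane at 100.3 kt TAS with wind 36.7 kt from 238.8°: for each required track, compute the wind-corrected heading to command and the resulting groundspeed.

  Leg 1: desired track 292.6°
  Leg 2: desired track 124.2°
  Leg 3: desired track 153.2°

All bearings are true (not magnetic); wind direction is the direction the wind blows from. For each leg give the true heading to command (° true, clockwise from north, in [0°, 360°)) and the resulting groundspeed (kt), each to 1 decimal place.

Leg 1: desired track 292.6°; wind correction -17.2° → command heading 275.4°, groundspeed 74.2 kt
Leg 2: desired track 124.2°; wind correction +19.4° → command heading 143.6°, groundspeed 109.9 kt
Leg 3: desired track 153.2°; wind correction +21.4° → command heading 174.6°, groundspeed 90.6 kt

Leg 1: heading=275.4°, groundspeed=74.2 kt
Leg 2: heading=143.6°, groundspeed=109.9 kt
Leg 3: heading=174.6°, groundspeed=90.6 kt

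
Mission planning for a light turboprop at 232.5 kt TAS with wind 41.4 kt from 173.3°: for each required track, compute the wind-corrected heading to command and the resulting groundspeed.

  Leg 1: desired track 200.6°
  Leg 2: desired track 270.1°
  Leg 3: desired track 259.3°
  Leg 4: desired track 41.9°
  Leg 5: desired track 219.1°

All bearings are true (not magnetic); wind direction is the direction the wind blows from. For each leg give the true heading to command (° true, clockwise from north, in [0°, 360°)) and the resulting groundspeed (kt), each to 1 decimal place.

Leg 1: heading=195.9°, groundspeed=194.9 kt
Leg 2: heading=259.9°, groundspeed=233.7 kt
Leg 3: heading=249.1°, groundspeed=225.9 kt
Leg 4: heading=49.6°, groundspeed=257.8 kt
Leg 5: heading=211.8°, groundspeed=201.7 kt

Leg 1: desired track 200.6°; wind correction -4.7° → command heading 195.9°, groundspeed 194.9 kt
Leg 2: desired track 270.1°; wind correction -10.2° → command heading 259.9°, groundspeed 233.7 kt
Leg 3: desired track 259.3°; wind correction -10.2° → command heading 249.1°, groundspeed 225.9 kt
Leg 4: desired track 41.9°; wind correction +7.7° → command heading 49.6°, groundspeed 257.8 kt
Leg 5: desired track 219.1°; wind correction -7.3° → command heading 211.8°, groundspeed 201.7 kt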